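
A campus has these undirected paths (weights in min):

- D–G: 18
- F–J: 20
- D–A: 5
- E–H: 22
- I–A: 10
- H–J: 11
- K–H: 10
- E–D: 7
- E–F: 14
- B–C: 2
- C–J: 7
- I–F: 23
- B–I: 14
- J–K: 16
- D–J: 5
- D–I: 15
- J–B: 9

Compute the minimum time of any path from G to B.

32 min

Candidate routes:
G - D - I - B: 18+15+14 = 47
G - D - J - B: 18+5+9 = 32
G - D - A - I - B: 18+5+10+14 = 47
Cheapest is G - D - J - B at 32 min.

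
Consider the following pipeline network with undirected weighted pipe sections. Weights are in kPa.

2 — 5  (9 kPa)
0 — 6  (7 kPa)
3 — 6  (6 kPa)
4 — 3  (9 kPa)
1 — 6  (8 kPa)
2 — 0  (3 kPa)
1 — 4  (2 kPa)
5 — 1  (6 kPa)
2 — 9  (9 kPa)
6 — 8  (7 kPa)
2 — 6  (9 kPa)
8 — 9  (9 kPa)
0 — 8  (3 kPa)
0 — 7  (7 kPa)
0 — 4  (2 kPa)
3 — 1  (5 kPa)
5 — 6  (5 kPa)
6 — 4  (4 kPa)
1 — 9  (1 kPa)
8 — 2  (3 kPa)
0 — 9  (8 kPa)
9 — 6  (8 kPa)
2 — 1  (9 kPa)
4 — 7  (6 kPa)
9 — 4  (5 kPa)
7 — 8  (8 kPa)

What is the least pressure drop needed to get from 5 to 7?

Running Dijkstra from 5:
5: 0
6: 5  (via 5)
1: 6  (via 5)
9: 7  (via 1)
4: 8  (via 1)
2: 9  (via 5)
0: 10  (via 4)
3: 11  (via 6)
8: 12  (via 6)
7: 14  (via 4)
Shortest route: 5–1–4–7 = 14 kPa.

14 kPa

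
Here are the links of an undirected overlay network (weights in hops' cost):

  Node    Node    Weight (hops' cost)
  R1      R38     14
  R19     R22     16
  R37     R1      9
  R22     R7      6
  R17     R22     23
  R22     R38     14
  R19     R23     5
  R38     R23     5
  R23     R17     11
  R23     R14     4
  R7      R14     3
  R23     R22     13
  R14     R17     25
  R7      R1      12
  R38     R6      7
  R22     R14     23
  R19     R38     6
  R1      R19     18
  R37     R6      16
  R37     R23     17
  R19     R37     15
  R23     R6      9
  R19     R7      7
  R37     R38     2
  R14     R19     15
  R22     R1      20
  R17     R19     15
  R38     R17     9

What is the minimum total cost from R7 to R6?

16 hops' cost

Compare a few routes:
R7–R19–R38–R6: 7+6+7 = 20
R7–R14–R23–R38–R6: 3+4+5+7 = 19
R7–R14–R23–R6: 3+4+9 = 16
The minimum is 16 hops' cost via R7–R14–R23–R6.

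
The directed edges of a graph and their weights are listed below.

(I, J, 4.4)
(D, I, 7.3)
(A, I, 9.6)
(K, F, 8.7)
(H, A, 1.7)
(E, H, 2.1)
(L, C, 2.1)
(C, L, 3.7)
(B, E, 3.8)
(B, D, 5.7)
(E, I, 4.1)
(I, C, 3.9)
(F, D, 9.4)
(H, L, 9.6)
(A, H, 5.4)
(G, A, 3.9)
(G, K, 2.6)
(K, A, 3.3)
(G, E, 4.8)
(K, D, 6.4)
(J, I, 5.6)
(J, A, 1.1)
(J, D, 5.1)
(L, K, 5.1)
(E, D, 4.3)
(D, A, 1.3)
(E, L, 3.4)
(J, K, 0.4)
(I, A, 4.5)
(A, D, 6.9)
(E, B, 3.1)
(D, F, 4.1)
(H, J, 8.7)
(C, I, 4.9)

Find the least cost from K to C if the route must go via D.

17.6

Best K to D: K–D costing 6.4
Best D to C: D–I–C costing 11.2
Total via D: 6.4 + 11.2 = 17.6.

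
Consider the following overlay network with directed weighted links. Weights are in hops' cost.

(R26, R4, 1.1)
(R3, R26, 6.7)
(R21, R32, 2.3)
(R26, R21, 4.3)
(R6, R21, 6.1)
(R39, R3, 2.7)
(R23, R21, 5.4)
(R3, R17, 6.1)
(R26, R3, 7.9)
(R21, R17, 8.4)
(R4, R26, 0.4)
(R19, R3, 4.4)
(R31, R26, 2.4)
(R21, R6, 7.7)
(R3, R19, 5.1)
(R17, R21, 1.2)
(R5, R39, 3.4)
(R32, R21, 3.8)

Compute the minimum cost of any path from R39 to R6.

Enumerating some paths:
R39 → R3 → R17 → R21 → R6: 2.7+6.1+1.2+7.7 = 17.7
R39 → R3 → R26 → R21 → R6: 2.7+6.7+4.3+7.7 = 21.4
Cheapest is R39 → R3 → R17 → R21 → R6 at 17.7 hops' cost.

17.7 hops' cost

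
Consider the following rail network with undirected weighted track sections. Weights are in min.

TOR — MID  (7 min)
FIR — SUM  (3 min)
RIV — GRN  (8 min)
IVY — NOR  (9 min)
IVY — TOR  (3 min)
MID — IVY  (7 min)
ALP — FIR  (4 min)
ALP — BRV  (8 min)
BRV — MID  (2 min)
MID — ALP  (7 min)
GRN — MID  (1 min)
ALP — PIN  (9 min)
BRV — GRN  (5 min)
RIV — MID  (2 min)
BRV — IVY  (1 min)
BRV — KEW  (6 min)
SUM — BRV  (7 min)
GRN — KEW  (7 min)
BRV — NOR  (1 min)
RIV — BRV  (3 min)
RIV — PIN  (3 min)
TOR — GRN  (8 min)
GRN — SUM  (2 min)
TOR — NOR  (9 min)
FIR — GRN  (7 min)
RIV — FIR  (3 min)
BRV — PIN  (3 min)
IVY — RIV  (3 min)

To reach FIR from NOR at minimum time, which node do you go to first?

BRV

Enumerating some paths:
NOR - BRV - MID - RIV - FIR: 1+2+2+3 = 8
NOR - BRV - RIV - FIR: 1+3+3 = 7
The minimum is 7 min via NOR - BRV - RIV - FIR.
So from NOR the first move is to BRV.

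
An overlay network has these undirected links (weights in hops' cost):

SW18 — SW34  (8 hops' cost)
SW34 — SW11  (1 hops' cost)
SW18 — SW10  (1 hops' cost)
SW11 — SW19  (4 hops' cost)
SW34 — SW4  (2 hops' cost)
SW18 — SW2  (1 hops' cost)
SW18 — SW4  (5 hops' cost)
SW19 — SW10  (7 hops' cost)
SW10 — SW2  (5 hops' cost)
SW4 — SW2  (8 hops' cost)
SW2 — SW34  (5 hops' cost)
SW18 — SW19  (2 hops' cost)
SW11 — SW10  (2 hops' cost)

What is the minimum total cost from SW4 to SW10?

Running Dijkstra from SW4:
SW4: 0
SW34: 2  (via SW4)
SW11: 3  (via SW34)
SW18: 5  (via SW4)
SW10: 5  (via SW11)
Shortest route: SW4 → SW34 → SW11 → SW10 = 5 hops' cost.

5 hops' cost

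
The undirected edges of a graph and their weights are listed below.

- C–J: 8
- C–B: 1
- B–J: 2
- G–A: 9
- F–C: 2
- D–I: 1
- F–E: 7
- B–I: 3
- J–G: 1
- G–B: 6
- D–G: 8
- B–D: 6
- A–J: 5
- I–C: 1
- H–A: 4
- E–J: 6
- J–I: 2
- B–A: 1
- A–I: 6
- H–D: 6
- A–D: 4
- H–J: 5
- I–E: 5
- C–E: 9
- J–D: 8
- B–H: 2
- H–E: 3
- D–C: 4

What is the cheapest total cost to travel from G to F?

Shortest distances from G:
G: 0
J: 1  (via G)
B: 3  (via J)
I: 3  (via J)
A: 4  (via B)
C: 4  (via B)
D: 4  (via I)
H: 5  (via B)
F: 6  (via C)
Shortest route: G → J → B → C → F = 6.

6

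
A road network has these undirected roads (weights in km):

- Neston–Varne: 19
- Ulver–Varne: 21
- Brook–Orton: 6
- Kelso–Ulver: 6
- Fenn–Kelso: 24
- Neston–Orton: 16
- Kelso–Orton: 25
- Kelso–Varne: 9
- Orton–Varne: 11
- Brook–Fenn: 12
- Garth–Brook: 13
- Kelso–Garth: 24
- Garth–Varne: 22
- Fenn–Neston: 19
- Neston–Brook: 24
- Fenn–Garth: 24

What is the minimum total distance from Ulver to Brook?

Shortest distances from Ulver:
Ulver: 0
Kelso: 6  (via Ulver)
Varne: 15  (via Kelso)
Orton: 26  (via Varne)
Garth: 30  (via Kelso)
Fenn: 30  (via Kelso)
Brook: 32  (via Orton)
Shortest route: Ulver → Kelso → Varne → Orton → Brook = 32 km.

32 km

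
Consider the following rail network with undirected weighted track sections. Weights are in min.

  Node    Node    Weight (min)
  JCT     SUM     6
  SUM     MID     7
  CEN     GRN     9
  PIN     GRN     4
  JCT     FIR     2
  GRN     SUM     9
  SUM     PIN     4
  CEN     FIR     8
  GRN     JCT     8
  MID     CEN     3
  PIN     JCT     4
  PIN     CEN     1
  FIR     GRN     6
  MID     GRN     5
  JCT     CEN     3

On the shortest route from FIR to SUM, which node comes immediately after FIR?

JCT

Compare a few routes:
FIR–JCT–SUM: 2+6 = 8
FIR–JCT–PIN–SUM: 2+4+4 = 10
The minimum is 8 min via FIR–JCT–SUM.
So from FIR the first move is to JCT.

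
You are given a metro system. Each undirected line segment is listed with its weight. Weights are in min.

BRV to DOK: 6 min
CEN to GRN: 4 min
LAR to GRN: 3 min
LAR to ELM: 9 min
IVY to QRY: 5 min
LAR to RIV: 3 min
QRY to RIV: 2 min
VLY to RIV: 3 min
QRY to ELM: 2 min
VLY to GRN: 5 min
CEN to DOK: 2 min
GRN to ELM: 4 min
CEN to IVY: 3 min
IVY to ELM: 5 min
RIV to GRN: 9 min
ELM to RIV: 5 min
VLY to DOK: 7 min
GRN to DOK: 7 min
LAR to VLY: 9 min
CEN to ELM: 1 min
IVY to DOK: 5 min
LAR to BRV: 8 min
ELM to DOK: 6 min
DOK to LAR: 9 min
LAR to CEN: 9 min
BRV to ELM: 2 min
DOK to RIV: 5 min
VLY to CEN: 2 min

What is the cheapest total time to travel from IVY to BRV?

6 min

Candidate routes:
IVY → ELM → BRV: 5+2 = 7
IVY → QRY → ELM → BRV: 5+2+2 = 9
IVY → CEN → ELM → BRV: 3+1+2 = 6
The minimum is 6 min via IVY → CEN → ELM → BRV.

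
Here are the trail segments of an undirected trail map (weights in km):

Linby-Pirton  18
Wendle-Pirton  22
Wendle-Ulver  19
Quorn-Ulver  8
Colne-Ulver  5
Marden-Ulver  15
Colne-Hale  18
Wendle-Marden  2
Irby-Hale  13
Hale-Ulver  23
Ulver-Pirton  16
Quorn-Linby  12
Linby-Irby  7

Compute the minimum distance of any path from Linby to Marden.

35 km

Running Dijkstra from Linby:
Linby: 0
Irby: 7  (via Linby)
Quorn: 12  (via Linby)
Pirton: 18  (via Linby)
Ulver: 20  (via Quorn)
Hale: 20  (via Irby)
Colne: 25  (via Ulver)
Marden: 35  (via Ulver)
Shortest route: Linby → Quorn → Ulver → Marden = 35 km.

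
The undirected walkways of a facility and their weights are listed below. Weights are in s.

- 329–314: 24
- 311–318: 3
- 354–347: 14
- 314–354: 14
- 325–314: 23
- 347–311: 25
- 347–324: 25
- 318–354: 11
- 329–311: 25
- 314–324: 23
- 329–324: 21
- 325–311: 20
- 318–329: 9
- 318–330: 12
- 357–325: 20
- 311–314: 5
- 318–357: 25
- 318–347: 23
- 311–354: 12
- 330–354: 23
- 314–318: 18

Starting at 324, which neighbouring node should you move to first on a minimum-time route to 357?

329

Enumerating some paths:
324–314–318–357: 23+18+25 = 66
324–314–311–318–357: 23+5+3+25 = 56
324–314–325–357: 23+23+20 = 66
324–329–318–357: 21+9+25 = 55
Cheapest is 324–329–318–357 at 55 s.
So from 324 the first move is to 329.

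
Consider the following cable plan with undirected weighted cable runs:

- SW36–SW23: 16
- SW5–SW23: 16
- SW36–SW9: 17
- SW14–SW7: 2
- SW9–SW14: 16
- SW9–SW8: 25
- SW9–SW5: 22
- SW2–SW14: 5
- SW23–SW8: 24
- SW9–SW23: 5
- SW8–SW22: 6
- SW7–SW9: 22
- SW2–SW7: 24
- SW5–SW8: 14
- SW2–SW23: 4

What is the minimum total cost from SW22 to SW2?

34

Candidate routes:
SW22 - SW8 - SW23 - SW2: 6+24+4 = 34
SW22 - SW8 - SW5 - SW9 - SW23 - SW2: 6+14+22+5+4 = 51
SW22 - SW8 - SW5 - SW23 - SW2: 6+14+16+4 = 40
SW22 - SW8 - SW9 - SW23 - SW2: 6+25+5+4 = 40
The minimum is 34 via SW22 - SW8 - SW23 - SW2.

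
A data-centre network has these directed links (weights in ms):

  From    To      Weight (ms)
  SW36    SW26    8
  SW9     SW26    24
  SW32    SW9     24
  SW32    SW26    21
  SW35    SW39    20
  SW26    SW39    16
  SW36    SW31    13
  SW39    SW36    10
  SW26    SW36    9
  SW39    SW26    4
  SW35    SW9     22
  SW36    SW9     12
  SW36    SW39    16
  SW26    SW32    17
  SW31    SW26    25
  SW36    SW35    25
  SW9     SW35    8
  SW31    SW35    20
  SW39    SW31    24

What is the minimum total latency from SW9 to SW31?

Running Dijkstra from SW9:
SW9: 0
SW35: 8  (via SW9)
SW26: 24  (via SW9)
SW39: 28  (via SW35)
SW36: 33  (via SW26)
SW32: 41  (via SW26)
SW31: 46  (via SW36)
Shortest route: SW9 → SW26 → SW36 → SW31 = 46 ms.

46 ms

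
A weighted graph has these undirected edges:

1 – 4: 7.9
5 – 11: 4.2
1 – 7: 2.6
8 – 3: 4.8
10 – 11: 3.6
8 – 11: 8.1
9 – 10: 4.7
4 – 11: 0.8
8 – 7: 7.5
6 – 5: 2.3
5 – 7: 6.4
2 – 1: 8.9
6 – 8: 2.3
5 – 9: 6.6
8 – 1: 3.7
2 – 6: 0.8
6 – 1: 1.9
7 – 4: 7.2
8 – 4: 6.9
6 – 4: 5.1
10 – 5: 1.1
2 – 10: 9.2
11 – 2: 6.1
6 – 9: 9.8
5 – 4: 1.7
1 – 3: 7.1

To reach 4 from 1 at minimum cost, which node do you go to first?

6

Candidate routes:
1 → 6 → 4: 1.9+5.1 = 7
1 → 6 → 5 → 4: 1.9+2.3+1.7 = 5.9
1 → 4: 7.9 = 7.9
Cheapest is 1 → 6 → 5 → 4 at 5.9.
So from 1 the first move is to 6.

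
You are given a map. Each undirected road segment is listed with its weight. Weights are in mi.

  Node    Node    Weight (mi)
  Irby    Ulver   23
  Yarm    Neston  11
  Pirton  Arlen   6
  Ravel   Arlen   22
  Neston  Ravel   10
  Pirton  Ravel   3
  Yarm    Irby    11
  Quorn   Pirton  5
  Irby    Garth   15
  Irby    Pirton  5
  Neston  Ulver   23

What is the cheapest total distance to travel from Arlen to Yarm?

22 mi

Candidate routes:
Arlen–Pirton–Ravel–Neston–Yarm: 6+3+10+11 = 30
Arlen–Pirton–Irby–Yarm: 6+5+11 = 22
The minimum is 22 mi via Arlen–Pirton–Irby–Yarm.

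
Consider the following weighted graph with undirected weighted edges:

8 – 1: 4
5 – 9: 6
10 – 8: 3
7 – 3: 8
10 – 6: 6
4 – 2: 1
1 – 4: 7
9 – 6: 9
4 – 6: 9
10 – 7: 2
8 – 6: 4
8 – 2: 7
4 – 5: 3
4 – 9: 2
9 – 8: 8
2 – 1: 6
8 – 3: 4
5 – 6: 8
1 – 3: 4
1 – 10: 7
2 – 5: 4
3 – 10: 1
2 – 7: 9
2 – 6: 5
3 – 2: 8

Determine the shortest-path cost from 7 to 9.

12

Running Dijkstra from 7:
7: 0
10: 2  (via 7)
3: 3  (via 10)
8: 5  (via 10)
1: 7  (via 3)
6: 8  (via 10)
2: 9  (via 7)
4: 10  (via 2)
9: 12  (via 4)
Shortest route: 7 → 2 → 4 → 9 = 12.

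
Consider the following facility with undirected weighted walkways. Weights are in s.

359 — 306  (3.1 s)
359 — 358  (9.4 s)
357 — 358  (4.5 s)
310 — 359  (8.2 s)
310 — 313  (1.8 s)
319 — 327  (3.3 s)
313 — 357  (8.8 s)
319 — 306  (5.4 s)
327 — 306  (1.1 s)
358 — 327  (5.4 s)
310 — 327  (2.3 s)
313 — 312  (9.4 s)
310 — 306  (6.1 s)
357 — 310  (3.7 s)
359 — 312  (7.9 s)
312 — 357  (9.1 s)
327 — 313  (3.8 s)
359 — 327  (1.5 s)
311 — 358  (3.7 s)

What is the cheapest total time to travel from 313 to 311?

12.9 s

Candidate routes:
313 - 327 - 358 - 311: 3.8+5.4+3.7 = 12.9
313 - 310 - 327 - 358 - 311: 1.8+2.3+5.4+3.7 = 13.2
313 - 310 - 357 - 358 - 311: 1.8+3.7+4.5+3.7 = 13.7
313 - 357 - 358 - 311: 8.8+4.5+3.7 = 17
Cheapest is 313 - 327 - 358 - 311 at 12.9 s.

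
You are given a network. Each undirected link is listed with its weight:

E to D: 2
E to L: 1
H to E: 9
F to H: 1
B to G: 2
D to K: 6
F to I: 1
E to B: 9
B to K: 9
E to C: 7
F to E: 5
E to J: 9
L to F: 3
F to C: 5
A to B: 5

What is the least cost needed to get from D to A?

Candidate routes:
D–K–B–A: 6+9+5 = 20
D–E–B–A: 2+9+5 = 16
The minimum is 16 via D–E–B–A.

16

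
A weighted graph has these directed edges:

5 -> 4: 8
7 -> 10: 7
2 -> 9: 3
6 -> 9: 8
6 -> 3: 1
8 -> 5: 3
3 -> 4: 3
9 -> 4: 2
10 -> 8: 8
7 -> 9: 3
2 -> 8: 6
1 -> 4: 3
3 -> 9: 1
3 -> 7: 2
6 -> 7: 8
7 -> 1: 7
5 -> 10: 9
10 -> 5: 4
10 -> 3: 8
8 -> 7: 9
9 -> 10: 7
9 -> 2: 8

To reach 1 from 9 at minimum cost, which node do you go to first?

Enumerating some paths:
9 → 10 → 8 → 7 → 1: 7+8+9+7 = 31
9 → 2 → 8 → 7 → 1: 8+6+9+7 = 30
9 → 10 → 3 → 7 → 1: 7+8+2+7 = 24
Cheapest is 9 → 10 → 3 → 7 → 1 at 24.
So from 9 the first move is to 10.

10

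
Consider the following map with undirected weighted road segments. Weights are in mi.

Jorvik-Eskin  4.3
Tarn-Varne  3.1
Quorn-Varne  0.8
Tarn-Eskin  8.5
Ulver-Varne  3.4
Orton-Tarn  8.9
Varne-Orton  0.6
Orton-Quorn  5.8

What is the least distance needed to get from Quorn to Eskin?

12.4 mi

Shortest distances from Quorn:
Quorn: 0
Varne: 0.8  (via Quorn)
Orton: 1.4  (via Varne)
Tarn: 3.9  (via Varne)
Ulver: 4.2  (via Varne)
Eskin: 12.4  (via Tarn)
Shortest route: Quorn–Varne–Tarn–Eskin = 12.4 mi.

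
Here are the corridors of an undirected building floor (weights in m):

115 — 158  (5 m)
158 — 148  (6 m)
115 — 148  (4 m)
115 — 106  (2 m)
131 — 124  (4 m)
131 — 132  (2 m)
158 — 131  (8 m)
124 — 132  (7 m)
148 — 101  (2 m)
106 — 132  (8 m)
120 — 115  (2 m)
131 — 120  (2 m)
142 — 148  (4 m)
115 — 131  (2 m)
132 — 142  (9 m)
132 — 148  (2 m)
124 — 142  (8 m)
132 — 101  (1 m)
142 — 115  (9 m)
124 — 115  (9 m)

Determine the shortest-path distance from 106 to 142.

Running Dijkstra from 106:
106: 0
115: 2  (via 106)
120: 4  (via 115)
131: 4  (via 115)
148: 6  (via 115)
132: 6  (via 131)
158: 7  (via 115)
101: 7  (via 132)
124: 8  (via 131)
142: 10  (via 148)
Shortest route: 106–115–148–142 = 10 m.

10 m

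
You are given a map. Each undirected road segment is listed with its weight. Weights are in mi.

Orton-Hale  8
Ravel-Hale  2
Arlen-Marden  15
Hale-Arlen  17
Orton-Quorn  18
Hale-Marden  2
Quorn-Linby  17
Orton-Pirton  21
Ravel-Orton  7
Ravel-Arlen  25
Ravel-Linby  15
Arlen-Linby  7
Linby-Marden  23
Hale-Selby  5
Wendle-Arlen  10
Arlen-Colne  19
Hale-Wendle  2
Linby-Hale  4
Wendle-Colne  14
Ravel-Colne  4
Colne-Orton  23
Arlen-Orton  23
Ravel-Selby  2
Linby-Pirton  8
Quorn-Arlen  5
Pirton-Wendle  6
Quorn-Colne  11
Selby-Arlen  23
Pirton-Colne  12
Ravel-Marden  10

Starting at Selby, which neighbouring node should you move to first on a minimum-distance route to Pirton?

Candidate routes:
Selby - Hale - Linby - Pirton: 5+4+8 = 17
Selby - Ravel - Hale - Wendle - Pirton: 2+2+2+6 = 12
Selby - Hale - Wendle - Pirton: 5+2+6 = 13
Selby - Ravel - Hale - Linby - Pirton: 2+2+4+8 = 16
Cheapest is Selby - Ravel - Hale - Wendle - Pirton at 12 mi.
So from Selby the first move is to Ravel.

Ravel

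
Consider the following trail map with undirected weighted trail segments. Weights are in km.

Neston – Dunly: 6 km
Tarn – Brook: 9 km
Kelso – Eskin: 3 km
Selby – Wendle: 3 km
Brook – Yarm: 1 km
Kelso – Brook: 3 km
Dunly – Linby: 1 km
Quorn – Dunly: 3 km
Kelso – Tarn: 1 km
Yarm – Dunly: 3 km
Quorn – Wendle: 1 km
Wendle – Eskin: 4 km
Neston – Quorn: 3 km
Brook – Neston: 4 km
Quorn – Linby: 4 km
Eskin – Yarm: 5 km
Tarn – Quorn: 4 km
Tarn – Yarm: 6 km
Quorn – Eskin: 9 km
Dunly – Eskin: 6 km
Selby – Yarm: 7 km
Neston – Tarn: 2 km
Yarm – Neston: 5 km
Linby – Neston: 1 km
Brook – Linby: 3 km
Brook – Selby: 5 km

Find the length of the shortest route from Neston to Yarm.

5 km

Candidate routes:
Neston → Tarn → Kelso → Brook → Yarm: 2+1+3+1 = 7
Neston → Yarm: 5 = 5
Cheapest is Neston → Yarm at 5 km.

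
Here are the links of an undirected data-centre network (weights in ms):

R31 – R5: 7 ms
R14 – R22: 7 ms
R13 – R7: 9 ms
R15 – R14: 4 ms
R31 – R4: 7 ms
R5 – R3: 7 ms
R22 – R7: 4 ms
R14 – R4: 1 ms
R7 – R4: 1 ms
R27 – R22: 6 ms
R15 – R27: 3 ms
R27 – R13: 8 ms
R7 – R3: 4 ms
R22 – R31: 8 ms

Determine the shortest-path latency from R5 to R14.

13 ms

Shortest distances from R5:
R5: 0
R31: 7  (via R5)
R3: 7  (via R5)
R7: 11  (via R3)
R4: 12  (via R7)
R14: 13  (via R4)
Shortest route: R5 → R3 → R7 → R4 → R14 = 13 ms.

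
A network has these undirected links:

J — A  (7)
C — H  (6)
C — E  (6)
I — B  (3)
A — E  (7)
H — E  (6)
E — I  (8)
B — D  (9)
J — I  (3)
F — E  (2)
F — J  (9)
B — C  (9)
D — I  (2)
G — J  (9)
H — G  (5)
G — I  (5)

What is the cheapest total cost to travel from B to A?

13

Compare a few routes:
B → I → E → A: 3+8+7 = 18
B → I → J → A: 3+3+7 = 13
B → D → I → J → A: 9+2+3+7 = 21
The minimum is 13 via B → I → J → A.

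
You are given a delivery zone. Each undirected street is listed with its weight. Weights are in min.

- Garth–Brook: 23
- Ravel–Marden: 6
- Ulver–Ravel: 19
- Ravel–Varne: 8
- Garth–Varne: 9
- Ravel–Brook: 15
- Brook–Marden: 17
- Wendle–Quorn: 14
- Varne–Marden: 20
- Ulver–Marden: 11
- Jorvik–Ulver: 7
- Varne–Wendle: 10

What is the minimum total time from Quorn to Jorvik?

56 min

Shortest distances from Quorn:
Quorn: 0
Wendle: 14  (via Quorn)
Varne: 24  (via Wendle)
Ravel: 32  (via Varne)
Garth: 33  (via Varne)
Marden: 38  (via Ravel)
Brook: 47  (via Ravel)
Ulver: 49  (via Marden)
Jorvik: 56  (via Ulver)
Shortest route: Quorn → Wendle → Varne → Ravel → Marden → Ulver → Jorvik = 56 min.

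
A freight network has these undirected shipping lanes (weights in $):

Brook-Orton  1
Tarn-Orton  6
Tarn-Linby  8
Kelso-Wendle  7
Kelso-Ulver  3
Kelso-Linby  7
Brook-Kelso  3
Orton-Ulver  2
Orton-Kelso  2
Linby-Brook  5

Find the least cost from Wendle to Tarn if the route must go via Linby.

Shortest Wendle→Linby: Wendle–Kelso–Linby = 14
Shortest Linby→Tarn: Linby–Tarn = 8
Total via Linby: 14 + 8 = $22.

$22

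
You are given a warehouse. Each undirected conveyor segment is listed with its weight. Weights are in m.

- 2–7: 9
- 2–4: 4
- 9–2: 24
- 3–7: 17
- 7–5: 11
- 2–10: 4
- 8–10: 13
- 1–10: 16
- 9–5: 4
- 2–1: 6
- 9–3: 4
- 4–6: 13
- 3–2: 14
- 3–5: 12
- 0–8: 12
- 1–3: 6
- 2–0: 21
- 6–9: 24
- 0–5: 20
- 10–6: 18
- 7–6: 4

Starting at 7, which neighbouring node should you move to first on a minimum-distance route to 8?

Candidate routes:
7 - 6 - 10 - 8: 4+18+13 = 35
7 - 2 - 10 - 8: 9+4+13 = 26
The minimum is 26 m via 7 - 2 - 10 - 8.
So from 7 the first move is to 2.

2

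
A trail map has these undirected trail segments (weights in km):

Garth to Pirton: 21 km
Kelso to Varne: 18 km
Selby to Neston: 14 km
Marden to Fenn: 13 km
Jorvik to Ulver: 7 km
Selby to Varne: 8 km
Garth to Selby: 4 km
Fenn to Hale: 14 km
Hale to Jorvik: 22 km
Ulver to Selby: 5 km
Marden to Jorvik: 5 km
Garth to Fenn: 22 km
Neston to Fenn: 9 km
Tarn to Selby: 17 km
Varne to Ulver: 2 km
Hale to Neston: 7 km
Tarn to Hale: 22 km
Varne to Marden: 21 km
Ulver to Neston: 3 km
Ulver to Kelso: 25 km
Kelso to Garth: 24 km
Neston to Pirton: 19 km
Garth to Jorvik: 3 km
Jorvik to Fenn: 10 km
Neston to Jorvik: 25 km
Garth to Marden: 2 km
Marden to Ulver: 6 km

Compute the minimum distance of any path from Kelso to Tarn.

42 km

Candidate routes:
Kelso - Varne - Selby - Tarn: 18+8+17 = 43
Kelso - Varne - Ulver - Selby - Tarn: 18+2+5+17 = 42
The minimum is 42 km via Kelso - Varne - Ulver - Selby - Tarn.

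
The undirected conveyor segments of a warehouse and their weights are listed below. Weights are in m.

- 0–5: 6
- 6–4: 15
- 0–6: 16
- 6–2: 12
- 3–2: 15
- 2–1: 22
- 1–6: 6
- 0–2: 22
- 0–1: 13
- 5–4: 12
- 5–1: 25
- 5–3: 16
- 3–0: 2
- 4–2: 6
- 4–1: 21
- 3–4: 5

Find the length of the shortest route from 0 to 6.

16 m

Shortest distances from 0:
0: 0
3: 2  (via 0)
5: 6  (via 0)
4: 7  (via 3)
1: 13  (via 0)
2: 13  (via 4)
6: 16  (via 0)
Shortest route: 0 → 6 = 16 m.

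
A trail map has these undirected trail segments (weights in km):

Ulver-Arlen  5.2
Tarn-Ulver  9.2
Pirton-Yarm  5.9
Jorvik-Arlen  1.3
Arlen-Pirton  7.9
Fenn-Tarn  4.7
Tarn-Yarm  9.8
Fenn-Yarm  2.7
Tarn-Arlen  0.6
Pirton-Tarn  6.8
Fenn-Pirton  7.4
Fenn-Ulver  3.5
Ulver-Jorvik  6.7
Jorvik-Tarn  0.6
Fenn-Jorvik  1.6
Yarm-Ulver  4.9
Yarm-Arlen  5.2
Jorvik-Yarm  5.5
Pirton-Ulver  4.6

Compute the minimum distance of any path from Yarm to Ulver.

Compare a few routes:
Yarm–Ulver: 4.9 = 4.9
Yarm–Arlen–Ulver: 5.2+5.2 = 10.4
Yarm–Pirton–Ulver: 5.9+4.6 = 10.5
Yarm–Fenn–Ulver: 2.7+3.5 = 6.2
Cheapest is Yarm–Ulver at 4.9 km.

4.9 km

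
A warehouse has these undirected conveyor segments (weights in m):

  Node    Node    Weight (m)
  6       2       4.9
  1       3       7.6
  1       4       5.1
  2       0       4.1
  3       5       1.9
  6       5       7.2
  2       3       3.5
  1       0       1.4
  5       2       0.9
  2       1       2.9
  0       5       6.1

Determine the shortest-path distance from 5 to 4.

8.9 m

Running Dijkstra from 5:
5: 0
2: 0.9  (via 5)
3: 1.9  (via 5)
1: 3.8  (via 2)
0: 5  (via 2)
6: 5.8  (via 2)
4: 8.9  (via 1)
Shortest route: 5–2–1–4 = 8.9 m.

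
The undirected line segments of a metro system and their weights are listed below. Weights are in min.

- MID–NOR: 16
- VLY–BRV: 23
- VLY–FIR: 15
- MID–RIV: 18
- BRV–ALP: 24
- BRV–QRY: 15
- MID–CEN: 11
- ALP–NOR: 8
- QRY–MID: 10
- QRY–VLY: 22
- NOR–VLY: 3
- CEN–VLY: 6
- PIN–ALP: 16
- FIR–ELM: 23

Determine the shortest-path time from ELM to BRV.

61 min

Running Dijkstra from ELM:
ELM: 0
FIR: 23  (via ELM)
VLY: 38  (via FIR)
NOR: 41  (via VLY)
CEN: 44  (via VLY)
ALP: 49  (via NOR)
MID: 55  (via CEN)
QRY: 60  (via VLY)
BRV: 61  (via VLY)
Shortest route: ELM → FIR → VLY → BRV = 61 min.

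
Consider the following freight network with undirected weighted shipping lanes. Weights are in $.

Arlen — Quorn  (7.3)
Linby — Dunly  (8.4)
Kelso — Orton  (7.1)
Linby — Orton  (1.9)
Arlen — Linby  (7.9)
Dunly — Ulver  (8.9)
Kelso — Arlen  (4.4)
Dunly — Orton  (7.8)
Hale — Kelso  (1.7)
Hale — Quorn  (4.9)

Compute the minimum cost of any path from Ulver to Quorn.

Settle nodes by increasing distance from Ulver:
Ulver: 0
Dunly: 8.9  (via Ulver)
Orton: 16.7  (via Dunly)
Linby: 17.3  (via Dunly)
Kelso: 23.8  (via Orton)
Arlen: 25.2  (via Linby)
Hale: 25.5  (via Kelso)
Quorn: 30.4  (via Hale)
Shortest route: Ulver–Dunly–Orton–Kelso–Hale–Quorn = $30.4.

$30.4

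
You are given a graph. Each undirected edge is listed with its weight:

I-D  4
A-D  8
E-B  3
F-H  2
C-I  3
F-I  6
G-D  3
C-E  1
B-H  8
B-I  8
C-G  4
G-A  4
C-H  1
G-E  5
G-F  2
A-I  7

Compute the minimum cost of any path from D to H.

Enumerating some paths:
D → G → F → H: 3+2+2 = 7
D → I → C → H: 4+3+1 = 8
Cheapest is D → G → F → H at 7.

7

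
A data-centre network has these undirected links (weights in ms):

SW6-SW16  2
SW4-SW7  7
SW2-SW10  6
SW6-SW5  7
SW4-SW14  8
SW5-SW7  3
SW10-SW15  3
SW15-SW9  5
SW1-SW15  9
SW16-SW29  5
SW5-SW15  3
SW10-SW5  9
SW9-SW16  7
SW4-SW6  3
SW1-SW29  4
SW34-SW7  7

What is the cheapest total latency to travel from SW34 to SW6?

17 ms

Settle nodes by increasing distance from SW34:
SW34: 0
SW7: 7  (via SW34)
SW5: 10  (via SW7)
SW15: 13  (via SW5)
SW4: 14  (via SW7)
SW10: 16  (via SW15)
SW6: 17  (via SW5)
Shortest route: SW34–SW7–SW5–SW6 = 17 ms.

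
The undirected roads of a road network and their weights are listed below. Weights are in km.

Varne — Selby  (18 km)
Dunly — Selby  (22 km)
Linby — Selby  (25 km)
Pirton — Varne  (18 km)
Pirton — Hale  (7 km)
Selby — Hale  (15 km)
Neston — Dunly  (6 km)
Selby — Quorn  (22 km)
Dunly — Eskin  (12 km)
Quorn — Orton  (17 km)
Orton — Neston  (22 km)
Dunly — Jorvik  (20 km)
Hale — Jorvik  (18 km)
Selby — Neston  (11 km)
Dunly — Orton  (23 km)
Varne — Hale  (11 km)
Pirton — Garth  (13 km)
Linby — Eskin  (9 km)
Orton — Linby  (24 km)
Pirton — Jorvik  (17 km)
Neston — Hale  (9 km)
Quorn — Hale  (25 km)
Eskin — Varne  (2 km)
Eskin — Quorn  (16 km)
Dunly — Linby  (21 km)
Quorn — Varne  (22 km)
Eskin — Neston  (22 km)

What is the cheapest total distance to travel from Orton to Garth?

Compare a few routes:
Orton–Dunly–Neston–Hale–Pirton–Garth: 23+6+9+7+13 = 58
Orton–Neston–Hale–Pirton–Garth: 22+9+7+13 = 51
Cheapest is Orton–Neston–Hale–Pirton–Garth at 51 km.

51 km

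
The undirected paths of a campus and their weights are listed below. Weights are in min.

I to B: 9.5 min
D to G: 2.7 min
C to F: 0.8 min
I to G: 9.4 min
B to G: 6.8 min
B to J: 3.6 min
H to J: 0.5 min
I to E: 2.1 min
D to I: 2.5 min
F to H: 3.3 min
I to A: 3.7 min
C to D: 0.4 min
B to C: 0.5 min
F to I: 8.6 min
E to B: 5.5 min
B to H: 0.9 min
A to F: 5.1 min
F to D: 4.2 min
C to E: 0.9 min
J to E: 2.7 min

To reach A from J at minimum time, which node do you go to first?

Compare a few routes:
J–E–I–A: 2.7+2.1+3.7 = 8.5
J–H–B–C–E–I–A: 0.5+0.9+0.5+0.9+2.1+3.7 = 8.6
J–H–B–C–F–A: 0.5+0.9+0.5+0.8+5.1 = 7.8
J–H–B–C–D–I–A: 0.5+0.9+0.5+0.4+2.5+3.7 = 8.5
Cheapest is J–H–B–C–F–A at 7.8 min.
So from J the first move is to H.

H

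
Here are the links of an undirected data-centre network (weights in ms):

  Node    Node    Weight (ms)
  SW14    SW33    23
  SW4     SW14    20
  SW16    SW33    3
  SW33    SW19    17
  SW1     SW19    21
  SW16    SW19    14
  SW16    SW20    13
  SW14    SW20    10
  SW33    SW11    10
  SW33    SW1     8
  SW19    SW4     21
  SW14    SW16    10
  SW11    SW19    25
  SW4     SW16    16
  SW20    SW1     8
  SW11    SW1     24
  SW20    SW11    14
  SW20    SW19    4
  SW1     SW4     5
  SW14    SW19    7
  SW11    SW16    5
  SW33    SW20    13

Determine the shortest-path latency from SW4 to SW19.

Compare a few routes:
SW4–SW1–SW19: 5+21 = 26
SW4–SW19: 21 = 21
SW4–SW1–SW20–SW19: 5+8+4 = 17
The minimum is 17 ms via SW4–SW1–SW20–SW19.

17 ms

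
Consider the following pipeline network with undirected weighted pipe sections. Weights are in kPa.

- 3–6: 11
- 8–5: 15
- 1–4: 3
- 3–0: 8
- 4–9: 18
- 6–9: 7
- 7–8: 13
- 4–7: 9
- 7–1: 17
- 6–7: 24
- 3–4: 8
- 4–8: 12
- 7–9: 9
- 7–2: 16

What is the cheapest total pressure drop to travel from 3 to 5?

Compare a few routes:
3 - 4 - 7 - 8 - 5: 8+9+13+15 = 45
3 - 6 - 9 - 7 - 8 - 5: 11+7+9+13+15 = 55
3 - 4 - 8 - 5: 8+12+15 = 35
Cheapest is 3 - 4 - 8 - 5 at 35 kPa.

35 kPa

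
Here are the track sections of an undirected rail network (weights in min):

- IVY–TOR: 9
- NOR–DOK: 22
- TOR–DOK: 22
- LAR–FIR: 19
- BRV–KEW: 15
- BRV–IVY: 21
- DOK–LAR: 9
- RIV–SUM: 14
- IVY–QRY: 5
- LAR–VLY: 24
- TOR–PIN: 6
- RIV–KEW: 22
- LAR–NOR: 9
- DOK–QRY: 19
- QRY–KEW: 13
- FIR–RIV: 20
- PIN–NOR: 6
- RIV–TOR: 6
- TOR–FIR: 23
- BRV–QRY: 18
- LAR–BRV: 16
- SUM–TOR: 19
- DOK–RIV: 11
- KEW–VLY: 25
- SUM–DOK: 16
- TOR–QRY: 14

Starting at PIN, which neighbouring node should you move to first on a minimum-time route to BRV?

NOR

Enumerating some paths:
PIN - NOR - LAR - BRV: 6+9+16 = 31
PIN - TOR - IVY - BRV: 6+9+21 = 36
The minimum is 31 min via PIN - NOR - LAR - BRV.
So from PIN the first move is to NOR.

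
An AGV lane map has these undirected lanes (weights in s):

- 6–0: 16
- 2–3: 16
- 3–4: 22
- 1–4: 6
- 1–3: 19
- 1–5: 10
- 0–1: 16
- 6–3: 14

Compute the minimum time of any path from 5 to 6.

Enumerating some paths:
5–1–4–3–6: 10+6+22+14 = 52
5–1–3–6: 10+19+14 = 43
5–1–0–6: 10+16+16 = 42
Cheapest is 5–1–0–6 at 42 s.

42 s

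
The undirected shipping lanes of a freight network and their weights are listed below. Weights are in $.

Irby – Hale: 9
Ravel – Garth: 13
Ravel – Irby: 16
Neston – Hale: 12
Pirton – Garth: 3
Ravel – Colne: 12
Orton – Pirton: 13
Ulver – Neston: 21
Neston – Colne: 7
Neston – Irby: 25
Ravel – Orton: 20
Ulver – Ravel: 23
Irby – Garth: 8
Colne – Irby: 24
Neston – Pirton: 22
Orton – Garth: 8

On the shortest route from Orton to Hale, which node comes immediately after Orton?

Garth

Enumerating some paths:
Orton → Garth → Pirton → Neston → Hale: 8+3+22+12 = 45
Orton → Garth → Irby → Hale: 8+8+9 = 25
Orton → Pirton → Garth → Irby → Hale: 13+3+8+9 = 33
Orton → Ravel → Irby → Hale: 20+16+9 = 45
The minimum is $25 via Orton → Garth → Irby → Hale.
So from Orton the first move is to Garth.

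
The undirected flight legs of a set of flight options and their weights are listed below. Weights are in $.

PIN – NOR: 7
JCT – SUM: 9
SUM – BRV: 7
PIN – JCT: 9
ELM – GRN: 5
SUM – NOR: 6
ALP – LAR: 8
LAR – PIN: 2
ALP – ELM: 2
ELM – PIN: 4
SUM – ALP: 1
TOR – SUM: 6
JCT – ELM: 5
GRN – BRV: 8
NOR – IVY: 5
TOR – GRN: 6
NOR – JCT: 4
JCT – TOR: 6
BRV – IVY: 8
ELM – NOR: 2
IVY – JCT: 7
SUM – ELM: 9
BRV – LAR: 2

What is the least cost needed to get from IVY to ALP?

$9

Enumerating some paths:
IVY–NOR–SUM–ALP: 5+6+1 = 12
IVY–NOR–ELM–ALP: 5+2+2 = 9
IVY–JCT–ELM–ALP: 7+5+2 = 14
Cheapest is IVY–NOR–ELM–ALP at $9.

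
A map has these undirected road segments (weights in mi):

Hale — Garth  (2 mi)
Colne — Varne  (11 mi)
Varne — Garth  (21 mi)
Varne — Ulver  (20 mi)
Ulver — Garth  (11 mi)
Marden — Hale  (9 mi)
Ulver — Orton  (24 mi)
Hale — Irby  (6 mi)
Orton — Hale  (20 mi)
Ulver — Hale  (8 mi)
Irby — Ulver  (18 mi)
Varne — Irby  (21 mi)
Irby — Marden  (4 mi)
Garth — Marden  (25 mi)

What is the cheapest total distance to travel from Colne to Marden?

36 mi

Compare a few routes:
Colne–Varne–Garth–Hale–Marden: 11+21+2+9 = 43
Colne–Varne–Irby–Marden: 11+21+4 = 36
Cheapest is Colne–Varne–Irby–Marden at 36 mi.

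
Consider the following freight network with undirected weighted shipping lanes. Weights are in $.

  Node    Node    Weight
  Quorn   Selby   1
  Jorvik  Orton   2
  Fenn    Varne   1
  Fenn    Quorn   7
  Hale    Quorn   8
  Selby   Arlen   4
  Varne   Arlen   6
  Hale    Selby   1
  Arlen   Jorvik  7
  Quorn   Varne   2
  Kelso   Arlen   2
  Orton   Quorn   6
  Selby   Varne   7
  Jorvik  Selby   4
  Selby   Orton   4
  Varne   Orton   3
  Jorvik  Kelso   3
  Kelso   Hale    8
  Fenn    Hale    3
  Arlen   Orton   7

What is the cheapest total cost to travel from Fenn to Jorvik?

Candidate routes:
Fenn–Hale–Selby–Jorvik: 3+1+4 = 8
Fenn–Varne–Orton–Jorvik: 1+3+2 = 6
Cheapest is Fenn–Varne–Orton–Jorvik at $6.

$6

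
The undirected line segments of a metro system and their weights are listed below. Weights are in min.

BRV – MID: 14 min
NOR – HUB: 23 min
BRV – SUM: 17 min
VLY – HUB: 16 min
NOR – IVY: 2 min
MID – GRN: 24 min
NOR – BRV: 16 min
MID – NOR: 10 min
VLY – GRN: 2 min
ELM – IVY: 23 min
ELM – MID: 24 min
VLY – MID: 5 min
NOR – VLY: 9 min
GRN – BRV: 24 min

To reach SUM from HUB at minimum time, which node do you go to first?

VLY

Compare a few routes:
HUB - VLY - MID - BRV - SUM: 16+5+14+17 = 52
HUB - NOR - BRV - SUM: 23+16+17 = 56
The minimum is 52 min via HUB - VLY - MID - BRV - SUM.
So from HUB the first move is to VLY.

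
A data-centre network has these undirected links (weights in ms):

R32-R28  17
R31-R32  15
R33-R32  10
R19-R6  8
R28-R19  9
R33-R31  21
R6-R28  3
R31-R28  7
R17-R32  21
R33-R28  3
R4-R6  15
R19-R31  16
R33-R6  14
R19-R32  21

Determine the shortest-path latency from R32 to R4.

31 ms

Shortest distances from R32:
R32: 0
R33: 10  (via R32)
R28: 13  (via R33)
R31: 15  (via R32)
R6: 16  (via R28)
R19: 21  (via R32)
R17: 21  (via R32)
R4: 31  (via R6)
Shortest route: R32 → R33 → R28 → R6 → R4 = 31 ms.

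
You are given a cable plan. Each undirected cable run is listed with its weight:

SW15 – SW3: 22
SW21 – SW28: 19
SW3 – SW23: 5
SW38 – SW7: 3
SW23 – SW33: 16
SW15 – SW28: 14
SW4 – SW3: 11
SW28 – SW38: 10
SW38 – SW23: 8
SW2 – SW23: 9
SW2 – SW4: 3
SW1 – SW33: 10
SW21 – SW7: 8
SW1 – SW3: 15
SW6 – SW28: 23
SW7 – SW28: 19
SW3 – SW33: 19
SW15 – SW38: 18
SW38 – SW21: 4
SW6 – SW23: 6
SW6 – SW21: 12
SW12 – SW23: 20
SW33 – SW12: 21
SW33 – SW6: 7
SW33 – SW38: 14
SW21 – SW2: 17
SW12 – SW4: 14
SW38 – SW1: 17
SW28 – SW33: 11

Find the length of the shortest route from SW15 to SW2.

Enumerating some paths:
SW15 - SW3 - SW23 - SW2: 22+5+9 = 36
SW15 - SW38 - SW21 - SW2: 18+4+17 = 39
SW15 - SW38 - SW23 - SW2: 18+8+9 = 35
SW15 - SW3 - SW4 - SW2: 22+11+3 = 36
Cheapest is SW15 - SW38 - SW23 - SW2 at 35.

35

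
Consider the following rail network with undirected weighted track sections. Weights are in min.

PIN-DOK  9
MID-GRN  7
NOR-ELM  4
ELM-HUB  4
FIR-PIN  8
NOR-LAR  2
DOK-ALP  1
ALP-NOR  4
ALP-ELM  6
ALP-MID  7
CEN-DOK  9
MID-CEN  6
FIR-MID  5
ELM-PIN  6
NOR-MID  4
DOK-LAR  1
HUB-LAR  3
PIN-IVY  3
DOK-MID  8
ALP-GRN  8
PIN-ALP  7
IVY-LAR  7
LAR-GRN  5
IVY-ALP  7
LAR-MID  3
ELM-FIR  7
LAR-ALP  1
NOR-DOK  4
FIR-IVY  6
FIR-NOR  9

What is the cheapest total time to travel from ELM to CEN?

Running Dijkstra from ELM:
ELM: 0
HUB: 4  (via ELM)
NOR: 4  (via ELM)
LAR: 6  (via NOR)
PIN: 6  (via ELM)
ALP: 6  (via ELM)
FIR: 7  (via ELM)
DOK: 7  (via LAR)
MID: 8  (via NOR)
IVY: 9  (via PIN)
GRN: 11  (via LAR)
CEN: 14  (via MID)
Shortest route: ELM–NOR–MID–CEN = 14 min.

14 min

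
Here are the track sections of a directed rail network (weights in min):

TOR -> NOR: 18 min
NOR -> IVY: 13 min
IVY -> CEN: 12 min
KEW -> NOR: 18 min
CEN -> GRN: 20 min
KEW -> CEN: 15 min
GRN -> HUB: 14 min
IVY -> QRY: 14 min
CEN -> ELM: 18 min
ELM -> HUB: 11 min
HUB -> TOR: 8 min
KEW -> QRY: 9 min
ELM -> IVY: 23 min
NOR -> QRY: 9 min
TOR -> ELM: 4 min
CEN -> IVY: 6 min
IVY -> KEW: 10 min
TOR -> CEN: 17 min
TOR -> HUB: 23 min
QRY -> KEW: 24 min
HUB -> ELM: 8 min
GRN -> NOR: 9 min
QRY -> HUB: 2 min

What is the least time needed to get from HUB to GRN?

Candidate routes:
HUB → ELM → IVY → CEN → GRN: 8+23+12+20 = 63
HUB → TOR → CEN → GRN: 8+17+20 = 45
HUB → TOR → ELM → IVY → CEN → GRN: 8+4+23+12+20 = 67
HUB → TOR → NOR → IVY → CEN → GRN: 8+18+13+12+20 = 71
The minimum is 45 min via HUB → TOR → CEN → GRN.

45 min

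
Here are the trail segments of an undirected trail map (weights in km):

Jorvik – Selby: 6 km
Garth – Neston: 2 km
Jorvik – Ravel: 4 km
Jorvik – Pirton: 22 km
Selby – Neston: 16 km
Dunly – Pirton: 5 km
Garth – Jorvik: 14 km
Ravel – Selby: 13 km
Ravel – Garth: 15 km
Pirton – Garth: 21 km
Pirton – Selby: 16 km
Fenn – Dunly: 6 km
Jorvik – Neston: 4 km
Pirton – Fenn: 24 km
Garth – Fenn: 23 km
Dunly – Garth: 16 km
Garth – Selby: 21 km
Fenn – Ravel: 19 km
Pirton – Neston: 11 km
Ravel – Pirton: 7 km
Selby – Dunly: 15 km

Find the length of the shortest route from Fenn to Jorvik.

Compare a few routes:
Fenn → Dunly → Pirton → Neston → Jorvik: 6+5+11+4 = 26
Fenn → Ravel → Jorvik: 19+4 = 23
Fenn → Dunly → Selby → Jorvik: 6+15+6 = 27
Fenn → Dunly → Pirton → Ravel → Jorvik: 6+5+7+4 = 22
Cheapest is Fenn → Dunly → Pirton → Ravel → Jorvik at 22 km.

22 km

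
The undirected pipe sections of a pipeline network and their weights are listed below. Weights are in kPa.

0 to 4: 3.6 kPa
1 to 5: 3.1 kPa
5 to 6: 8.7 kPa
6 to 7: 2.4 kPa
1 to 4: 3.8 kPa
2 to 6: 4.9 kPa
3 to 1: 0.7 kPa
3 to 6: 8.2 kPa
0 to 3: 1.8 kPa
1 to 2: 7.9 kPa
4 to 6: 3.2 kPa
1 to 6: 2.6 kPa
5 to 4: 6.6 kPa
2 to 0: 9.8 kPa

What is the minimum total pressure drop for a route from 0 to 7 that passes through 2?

17.1 kPa

Best 0 to 2: 0–2 costing 9.8
Best 2 to 7: 2–6–7 costing 7.3
Total via 2: 9.8 + 7.3 = 17.1 kPa.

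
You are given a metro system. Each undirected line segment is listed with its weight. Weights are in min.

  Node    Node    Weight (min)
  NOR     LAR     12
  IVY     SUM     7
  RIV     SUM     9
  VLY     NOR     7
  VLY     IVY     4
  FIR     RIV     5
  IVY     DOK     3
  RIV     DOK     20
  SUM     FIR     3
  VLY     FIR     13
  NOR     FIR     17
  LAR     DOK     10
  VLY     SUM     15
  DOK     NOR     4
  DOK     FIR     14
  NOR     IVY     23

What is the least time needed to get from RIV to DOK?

Running Dijkstra from RIV:
RIV: 0
FIR: 5  (via RIV)
SUM: 8  (via FIR)
IVY: 15  (via SUM)
VLY: 18  (via FIR)
DOK: 18  (via IVY)
Shortest route: RIV–FIR–SUM–IVY–DOK = 18 min.

18 min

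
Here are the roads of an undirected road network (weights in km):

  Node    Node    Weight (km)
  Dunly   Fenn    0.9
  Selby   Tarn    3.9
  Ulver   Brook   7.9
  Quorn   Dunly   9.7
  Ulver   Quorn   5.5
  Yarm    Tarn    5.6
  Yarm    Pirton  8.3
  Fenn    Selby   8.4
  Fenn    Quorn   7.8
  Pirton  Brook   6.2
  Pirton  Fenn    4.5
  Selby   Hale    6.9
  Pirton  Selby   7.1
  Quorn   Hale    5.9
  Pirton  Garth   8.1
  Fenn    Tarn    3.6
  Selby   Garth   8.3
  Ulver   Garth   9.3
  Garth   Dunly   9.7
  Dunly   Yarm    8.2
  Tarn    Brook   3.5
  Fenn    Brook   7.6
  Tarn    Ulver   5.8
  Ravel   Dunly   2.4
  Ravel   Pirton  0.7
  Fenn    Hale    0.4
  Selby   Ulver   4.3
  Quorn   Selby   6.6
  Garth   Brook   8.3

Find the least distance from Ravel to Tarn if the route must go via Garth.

Best Ravel to Garth: Ravel → Pirton → Garth costing 8.8
Shortest Garth→Tarn: Garth → Brook → Tarn = 11.8
Total via Garth: 8.8 + 11.8 = 20.6 km.

20.6 km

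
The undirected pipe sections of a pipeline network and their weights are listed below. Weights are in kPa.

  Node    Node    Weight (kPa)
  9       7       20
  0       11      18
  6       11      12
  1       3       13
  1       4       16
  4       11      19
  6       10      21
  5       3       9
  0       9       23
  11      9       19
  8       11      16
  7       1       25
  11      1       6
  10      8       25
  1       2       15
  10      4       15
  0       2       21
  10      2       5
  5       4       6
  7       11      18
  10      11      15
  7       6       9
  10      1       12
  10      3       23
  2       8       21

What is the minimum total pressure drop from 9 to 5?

44 kPa

Running Dijkstra from 9:
9: 0
11: 19  (via 9)
7: 20  (via 9)
0: 23  (via 9)
1: 25  (via 11)
6: 29  (via 7)
10: 34  (via 11)
8: 35  (via 11)
3: 38  (via 1)
4: 38  (via 11)
2: 39  (via 10)
5: 44  (via 4)
Shortest route: 9–11–4–5 = 44 kPa.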